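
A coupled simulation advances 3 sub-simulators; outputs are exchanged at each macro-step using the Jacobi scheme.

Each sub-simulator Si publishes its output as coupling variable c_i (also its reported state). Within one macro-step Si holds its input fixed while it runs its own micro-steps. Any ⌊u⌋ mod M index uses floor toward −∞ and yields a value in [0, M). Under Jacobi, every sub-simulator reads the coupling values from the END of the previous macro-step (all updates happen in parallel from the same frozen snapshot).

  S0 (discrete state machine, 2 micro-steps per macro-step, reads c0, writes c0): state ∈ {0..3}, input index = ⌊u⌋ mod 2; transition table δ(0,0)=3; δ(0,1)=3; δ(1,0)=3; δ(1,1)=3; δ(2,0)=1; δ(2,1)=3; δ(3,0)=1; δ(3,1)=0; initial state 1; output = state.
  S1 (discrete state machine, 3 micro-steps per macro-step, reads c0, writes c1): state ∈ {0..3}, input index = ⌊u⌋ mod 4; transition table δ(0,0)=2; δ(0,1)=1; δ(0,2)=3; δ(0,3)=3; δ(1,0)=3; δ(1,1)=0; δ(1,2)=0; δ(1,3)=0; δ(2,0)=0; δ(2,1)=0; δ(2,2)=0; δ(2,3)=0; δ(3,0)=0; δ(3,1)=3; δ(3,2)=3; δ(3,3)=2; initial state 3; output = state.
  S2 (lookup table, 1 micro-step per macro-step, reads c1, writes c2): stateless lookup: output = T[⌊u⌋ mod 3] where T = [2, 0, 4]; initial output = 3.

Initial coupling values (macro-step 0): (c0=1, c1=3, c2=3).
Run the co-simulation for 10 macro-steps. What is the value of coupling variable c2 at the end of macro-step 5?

macro 1: S0 reads c0=1 → after 2×micro: 0; S1 reads c0=1 → after 3×micro: 3; S2 reads c1=3 → after 1×micro: 2 ⇒ (c0=0, c1=3, c2=2)
macro 2: S0 reads c0=0 → after 2×micro: 1; S1 reads c0=0 → after 3×micro: 0; S2 reads c1=3 → after 1×micro: 2 ⇒ (c0=1, c1=0, c2=2)
macro 3: S0 reads c0=1 → after 2×micro: 0; S1 reads c0=1 → after 3×micro: 1; S2 reads c1=0 → after 1×micro: 2 ⇒ (c0=0, c1=1, c2=2)
macro 4: S0 reads c0=0 → after 2×micro: 1; S1 reads c0=0 → after 3×micro: 2; S2 reads c1=1 → after 1×micro: 0 ⇒ (c0=1, c1=2, c2=0)
macro 5: S0 reads c0=1 → after 2×micro: 0; S1 reads c0=1 → after 3×micro: 0; S2 reads c1=2 → after 1×micro: 4 ⇒ (c0=0, c1=0, c2=4)
macro 6: S0 reads c0=0 → after 2×micro: 1; S1 reads c0=0 → after 3×micro: 2; S2 reads c1=0 → after 1×micro: 2 ⇒ (c0=1, c1=2, c2=2)
macro 7: S0 reads c0=1 → after 2×micro: 0; S1 reads c0=1 → after 3×micro: 0; S2 reads c1=2 → after 1×micro: 4 ⇒ (c0=0, c1=0, c2=4)
macro 8: S0 reads c0=0 → after 2×micro: 1; S1 reads c0=0 → after 3×micro: 2; S2 reads c1=0 → after 1×micro: 2 ⇒ (c0=1, c1=2, c2=2)
macro 9: S0 reads c0=1 → after 2×micro: 0; S1 reads c0=1 → after 3×micro: 0; S2 reads c1=2 → after 1×micro: 4 ⇒ (c0=0, c1=0, c2=4)
macro 10: S0 reads c0=0 → after 2×micro: 1; S1 reads c0=0 → after 3×micro: 2; S2 reads c1=0 → after 1×micro: 2 ⇒ (c0=1, c1=2, c2=2)

c2 at macro-step 5 = 4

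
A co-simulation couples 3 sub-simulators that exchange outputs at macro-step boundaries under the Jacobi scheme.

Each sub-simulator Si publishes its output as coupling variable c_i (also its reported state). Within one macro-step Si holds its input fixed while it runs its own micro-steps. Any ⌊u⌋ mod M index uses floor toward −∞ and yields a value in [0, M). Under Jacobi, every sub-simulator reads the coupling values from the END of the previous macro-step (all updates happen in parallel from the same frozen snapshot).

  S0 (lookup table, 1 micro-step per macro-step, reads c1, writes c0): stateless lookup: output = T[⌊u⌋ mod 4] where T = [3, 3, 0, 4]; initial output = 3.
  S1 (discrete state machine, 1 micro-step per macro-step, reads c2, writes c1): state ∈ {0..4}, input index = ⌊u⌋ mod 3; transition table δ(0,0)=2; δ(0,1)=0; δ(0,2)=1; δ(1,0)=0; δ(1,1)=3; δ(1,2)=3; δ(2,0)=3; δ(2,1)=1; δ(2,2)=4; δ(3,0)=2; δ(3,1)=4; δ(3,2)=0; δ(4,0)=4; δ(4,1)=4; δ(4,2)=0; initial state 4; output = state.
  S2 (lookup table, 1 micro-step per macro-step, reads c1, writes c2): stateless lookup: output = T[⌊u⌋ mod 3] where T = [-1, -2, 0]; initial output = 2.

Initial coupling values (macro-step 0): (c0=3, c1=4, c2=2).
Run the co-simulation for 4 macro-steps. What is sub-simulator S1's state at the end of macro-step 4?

macro 1: S0 reads c1=4 → after 1×micro: 3; S1 reads c2=2 → after 1×micro: 0; S2 reads c1=4 → after 1×micro: -2 ⇒ (c0=3, c1=0, c2=-2)
macro 2: S0 reads c1=0 → after 1×micro: 3; S1 reads c2=-2 → after 1×micro: 0; S2 reads c1=0 → after 1×micro: -1 ⇒ (c0=3, c1=0, c2=-1)
macro 3: S0 reads c1=0 → after 1×micro: 3; S1 reads c2=-1 → after 1×micro: 1; S2 reads c1=0 → after 1×micro: -1 ⇒ (c0=3, c1=1, c2=-1)
macro 4: S0 reads c1=1 → after 1×micro: 3; S1 reads c2=-1 → after 1×micro: 3; S2 reads c1=1 → after 1×micro: -2 ⇒ (c0=3, c1=3, c2=-2)

S1 state at macro-step 4 = 3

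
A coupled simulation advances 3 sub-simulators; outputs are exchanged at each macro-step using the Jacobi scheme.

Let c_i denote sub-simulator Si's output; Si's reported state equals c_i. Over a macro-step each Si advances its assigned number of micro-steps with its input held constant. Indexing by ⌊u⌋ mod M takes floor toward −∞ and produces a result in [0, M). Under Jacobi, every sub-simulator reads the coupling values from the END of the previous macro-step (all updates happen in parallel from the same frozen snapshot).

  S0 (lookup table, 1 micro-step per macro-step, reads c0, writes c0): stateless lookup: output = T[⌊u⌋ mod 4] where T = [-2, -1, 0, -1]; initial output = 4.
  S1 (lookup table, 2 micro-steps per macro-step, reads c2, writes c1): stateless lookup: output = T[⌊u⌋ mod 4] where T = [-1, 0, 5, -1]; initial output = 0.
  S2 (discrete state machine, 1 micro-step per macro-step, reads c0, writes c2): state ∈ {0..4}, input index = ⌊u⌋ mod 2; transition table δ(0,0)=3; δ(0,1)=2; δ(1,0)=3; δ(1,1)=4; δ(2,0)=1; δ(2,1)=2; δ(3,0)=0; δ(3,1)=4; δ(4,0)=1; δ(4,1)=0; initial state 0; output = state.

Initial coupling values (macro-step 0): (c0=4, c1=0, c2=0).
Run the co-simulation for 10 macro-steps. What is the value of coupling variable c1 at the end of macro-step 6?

macro 1: S0 reads c0=4 → after 1×micro: -2; S1 reads c2=0 → after 2×micro: -1; S2 reads c0=4 → after 1×micro: 3 ⇒ (c0=-2, c1=-1, c2=3)
macro 2: S0 reads c0=-2 → after 1×micro: 0; S1 reads c2=3 → after 2×micro: -1; S2 reads c0=-2 → after 1×micro: 0 ⇒ (c0=0, c1=-1, c2=0)
macro 3: S0 reads c0=0 → after 1×micro: -2; S1 reads c2=0 → after 2×micro: -1; S2 reads c0=0 → after 1×micro: 3 ⇒ (c0=-2, c1=-1, c2=3)
macro 4: S0 reads c0=-2 → after 1×micro: 0; S1 reads c2=3 → after 2×micro: -1; S2 reads c0=-2 → after 1×micro: 0 ⇒ (c0=0, c1=-1, c2=0)
macro 5: S0 reads c0=0 → after 1×micro: -2; S1 reads c2=0 → after 2×micro: -1; S2 reads c0=0 → after 1×micro: 3 ⇒ (c0=-2, c1=-1, c2=3)
macro 6: S0 reads c0=-2 → after 1×micro: 0; S1 reads c2=3 → after 2×micro: -1; S2 reads c0=-2 → after 1×micro: 0 ⇒ (c0=0, c1=-1, c2=0)
macro 7: S0 reads c0=0 → after 1×micro: -2; S1 reads c2=0 → after 2×micro: -1; S2 reads c0=0 → after 1×micro: 3 ⇒ (c0=-2, c1=-1, c2=3)
macro 8: S0 reads c0=-2 → after 1×micro: 0; S1 reads c2=3 → after 2×micro: -1; S2 reads c0=-2 → after 1×micro: 0 ⇒ (c0=0, c1=-1, c2=0)
macro 9: S0 reads c0=0 → after 1×micro: -2; S1 reads c2=0 → after 2×micro: -1; S2 reads c0=0 → after 1×micro: 3 ⇒ (c0=-2, c1=-1, c2=3)
macro 10: S0 reads c0=-2 → after 1×micro: 0; S1 reads c2=3 → after 2×micro: -1; S2 reads c0=-2 → after 1×micro: 0 ⇒ (c0=0, c1=-1, c2=0)

c1 at macro-step 6 = -1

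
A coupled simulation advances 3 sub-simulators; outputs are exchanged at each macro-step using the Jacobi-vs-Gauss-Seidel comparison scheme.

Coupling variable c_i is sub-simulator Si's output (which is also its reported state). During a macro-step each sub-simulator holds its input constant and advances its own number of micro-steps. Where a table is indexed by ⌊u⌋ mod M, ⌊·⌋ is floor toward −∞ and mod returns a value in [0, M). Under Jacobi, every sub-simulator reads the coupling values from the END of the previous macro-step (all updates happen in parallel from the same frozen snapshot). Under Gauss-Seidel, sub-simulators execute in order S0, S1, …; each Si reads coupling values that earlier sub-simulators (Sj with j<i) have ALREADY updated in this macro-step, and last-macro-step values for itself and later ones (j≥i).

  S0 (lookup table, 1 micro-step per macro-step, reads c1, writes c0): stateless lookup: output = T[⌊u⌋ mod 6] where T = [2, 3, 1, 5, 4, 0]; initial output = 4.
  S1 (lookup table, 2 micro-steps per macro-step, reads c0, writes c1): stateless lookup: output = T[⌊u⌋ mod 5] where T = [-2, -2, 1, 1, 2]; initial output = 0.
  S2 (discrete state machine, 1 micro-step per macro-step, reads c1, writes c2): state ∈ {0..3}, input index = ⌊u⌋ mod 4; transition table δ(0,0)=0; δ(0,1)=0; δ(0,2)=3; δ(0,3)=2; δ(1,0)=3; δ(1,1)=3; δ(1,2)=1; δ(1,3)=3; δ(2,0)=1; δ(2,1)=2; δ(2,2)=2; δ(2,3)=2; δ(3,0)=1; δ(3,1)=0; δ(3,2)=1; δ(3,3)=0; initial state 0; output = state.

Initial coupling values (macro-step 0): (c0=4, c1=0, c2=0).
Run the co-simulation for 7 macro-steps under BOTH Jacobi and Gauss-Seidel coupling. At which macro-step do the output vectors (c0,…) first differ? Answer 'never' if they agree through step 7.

first divergence at macro-step: 1

[Jacobi] macro 1: S0 reads c1=0 → after 1×micro: 2; S1 reads c0=4 → after 2×micro: 2; S2 reads c1=0 → after 1×micro: 0 ⇒ (c0=2, c1=2, c2=0)
[Jacobi] macro 2: S0 reads c1=2 → after 1×micro: 1; S1 reads c0=2 → after 2×micro: 1; S2 reads c1=2 → after 1×micro: 3 ⇒ (c0=1, c1=1, c2=3)
[Jacobi] macro 3: S0 reads c1=1 → after 1×micro: 3; S1 reads c0=1 → after 2×micro: -2; S2 reads c1=1 → after 1×micro: 0 ⇒ (c0=3, c1=-2, c2=0)
[Jacobi] macro 4: S0 reads c1=-2 → after 1×micro: 4; S1 reads c0=3 → after 2×micro: 1; S2 reads c1=-2 → after 1×micro: 3 ⇒ (c0=4, c1=1, c2=3)
[Jacobi] macro 5: S0 reads c1=1 → after 1×micro: 3; S1 reads c0=4 → after 2×micro: 2; S2 reads c1=1 → after 1×micro: 0 ⇒ (c0=3, c1=2, c2=0)
[Jacobi] macro 6: S0 reads c1=2 → after 1×micro: 1; S1 reads c0=3 → after 2×micro: 1; S2 reads c1=2 → after 1×micro: 3 ⇒ (c0=1, c1=1, c2=3)
[Jacobi] macro 7: S0 reads c1=1 → after 1×micro: 3; S1 reads c0=1 → after 2×micro: -2; S2 reads c1=1 → after 1×micro: 0 ⇒ (c0=3, c1=-2, c2=0)
[Gauss-Seidel] macro 1: S0 reads c1=0 → after 1×micro: 2; S1 reads c0=2 → after 2×micro: 1; S2 reads c1=1 → after 1×micro: 0 ⇒ (c0=2, c1=1, c2=0)
[Gauss-Seidel] macro 2: S0 reads c1=1 → after 1×micro: 3; S1 reads c0=3 → after 2×micro: 1; S2 reads c1=1 → after 1×micro: 0 ⇒ (c0=3, c1=1, c2=0)
[Gauss-Seidel] macro 3: S0 reads c1=1 → after 1×micro: 3; S1 reads c0=3 → after 2×micro: 1; S2 reads c1=1 → after 1×micro: 0 ⇒ (c0=3, c1=1, c2=0)
[Gauss-Seidel] macro 4: S0 reads c1=1 → after 1×micro: 3; S1 reads c0=3 → after 2×micro: 1; S2 reads c1=1 → after 1×micro: 0 ⇒ (c0=3, c1=1, c2=0)
[Gauss-Seidel] macro 5: S0 reads c1=1 → after 1×micro: 3; S1 reads c0=3 → after 2×micro: 1; S2 reads c1=1 → after 1×micro: 0 ⇒ (c0=3, c1=1, c2=0)
[Gauss-Seidel] macro 6: S0 reads c1=1 → after 1×micro: 3; S1 reads c0=3 → after 2×micro: 1; S2 reads c1=1 → after 1×micro: 0 ⇒ (c0=3, c1=1, c2=0)
[Gauss-Seidel] macro 7: S0 reads c1=1 → after 1×micro: 3; S1 reads c0=3 → after 2×micro: 1; S2 reads c1=1 → after 1×micro: 0 ⇒ (c0=3, c1=1, c2=0)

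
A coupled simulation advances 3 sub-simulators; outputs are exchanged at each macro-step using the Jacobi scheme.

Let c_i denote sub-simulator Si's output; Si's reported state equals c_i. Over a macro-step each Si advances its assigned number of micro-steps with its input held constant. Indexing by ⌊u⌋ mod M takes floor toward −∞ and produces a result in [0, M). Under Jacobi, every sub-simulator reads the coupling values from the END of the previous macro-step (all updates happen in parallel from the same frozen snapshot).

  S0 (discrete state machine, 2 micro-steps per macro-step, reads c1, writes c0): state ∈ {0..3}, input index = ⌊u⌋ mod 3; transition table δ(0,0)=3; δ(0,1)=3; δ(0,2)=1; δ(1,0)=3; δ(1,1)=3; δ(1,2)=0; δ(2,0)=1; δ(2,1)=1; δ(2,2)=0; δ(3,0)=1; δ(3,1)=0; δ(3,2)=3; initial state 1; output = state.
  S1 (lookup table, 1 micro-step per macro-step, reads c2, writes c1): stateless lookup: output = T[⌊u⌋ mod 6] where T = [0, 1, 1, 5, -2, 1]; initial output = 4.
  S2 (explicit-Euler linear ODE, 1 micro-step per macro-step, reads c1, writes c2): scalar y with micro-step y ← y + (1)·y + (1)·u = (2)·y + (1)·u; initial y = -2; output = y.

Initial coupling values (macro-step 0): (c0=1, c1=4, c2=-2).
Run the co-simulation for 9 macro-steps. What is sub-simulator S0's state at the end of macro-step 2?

macro 1: S0 reads c1=4 → after 2×micro: 0; S1 reads c2=-2 → after 1×micro: -2; S2 reads c1=4 → after 1×micro: 0 ⇒ (c0=0, c1=-2, c2=0)
macro 2: S0 reads c1=-2 → after 2×micro: 0; S1 reads c2=0 → after 1×micro: 0; S2 reads c1=-2 → after 1×micro: -2 ⇒ (c0=0, c1=0, c2=-2)
macro 3: S0 reads c1=0 → after 2×micro: 1; S1 reads c2=-2 → after 1×micro: -2; S2 reads c1=0 → after 1×micro: -4 ⇒ (c0=1, c1=-2, c2=-4)
macro 4: S0 reads c1=-2 → after 2×micro: 0; S1 reads c2=-4 → after 1×micro: 1; S2 reads c1=-2 → after 1×micro: -10 ⇒ (c0=0, c1=1, c2=-10)
macro 5: S0 reads c1=1 → after 2×micro: 0; S1 reads c2=-10 → after 1×micro: 1; S2 reads c1=1 → after 1×micro: -19 ⇒ (c0=0, c1=1, c2=-19)
macro 6: S0 reads c1=1 → after 2×micro: 0; S1 reads c2=-19 → after 1×micro: 1; S2 reads c1=1 → after 1×micro: -37 ⇒ (c0=0, c1=1, c2=-37)
macro 7: S0 reads c1=1 → after 2×micro: 0; S1 reads c2=-37 → after 1×micro: 1; S2 reads c1=1 → after 1×micro: -73 ⇒ (c0=0, c1=1, c2=-73)
macro 8: S0 reads c1=1 → after 2×micro: 0; S1 reads c2=-73 → after 1×micro: 1; S2 reads c1=1 → after 1×micro: -145 ⇒ (c0=0, c1=1, c2=-145)
macro 9: S0 reads c1=1 → after 2×micro: 0; S1 reads c2=-145 → after 1×micro: 1; S2 reads c1=1 → after 1×micro: -289 ⇒ (c0=0, c1=1, c2=-289)

S0 state at macro-step 2 = 0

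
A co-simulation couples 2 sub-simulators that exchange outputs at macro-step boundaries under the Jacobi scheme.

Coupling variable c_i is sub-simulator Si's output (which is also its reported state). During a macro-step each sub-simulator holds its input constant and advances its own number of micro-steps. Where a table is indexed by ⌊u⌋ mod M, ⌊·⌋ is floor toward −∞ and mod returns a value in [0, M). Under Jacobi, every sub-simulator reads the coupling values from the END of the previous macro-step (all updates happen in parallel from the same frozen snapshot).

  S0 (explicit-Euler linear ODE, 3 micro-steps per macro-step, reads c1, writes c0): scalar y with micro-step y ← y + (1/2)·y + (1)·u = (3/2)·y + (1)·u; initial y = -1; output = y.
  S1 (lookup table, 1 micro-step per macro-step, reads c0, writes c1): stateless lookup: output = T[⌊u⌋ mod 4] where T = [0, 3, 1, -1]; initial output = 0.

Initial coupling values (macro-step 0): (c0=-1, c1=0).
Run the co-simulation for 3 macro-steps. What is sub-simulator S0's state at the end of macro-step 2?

macro 1: S0 reads c1=0 → after 3×micro: -27/8; S1 reads c0=-1 → after 1×micro: -1 ⇒ (c0=-27/8, c1=-1)
macro 2: S0 reads c1=-1 → after 3×micro: -1033/64; S1 reads c0=-27/8 → after 1×micro: 0 ⇒ (c0=-1033/64, c1=0)
macro 3: S0 reads c1=0 → after 3×micro: -27891/512; S1 reads c0=-1033/64 → after 1×micro: -1 ⇒ (c0=-27891/512, c1=-1)

S0 state at macro-step 2 = -1033/64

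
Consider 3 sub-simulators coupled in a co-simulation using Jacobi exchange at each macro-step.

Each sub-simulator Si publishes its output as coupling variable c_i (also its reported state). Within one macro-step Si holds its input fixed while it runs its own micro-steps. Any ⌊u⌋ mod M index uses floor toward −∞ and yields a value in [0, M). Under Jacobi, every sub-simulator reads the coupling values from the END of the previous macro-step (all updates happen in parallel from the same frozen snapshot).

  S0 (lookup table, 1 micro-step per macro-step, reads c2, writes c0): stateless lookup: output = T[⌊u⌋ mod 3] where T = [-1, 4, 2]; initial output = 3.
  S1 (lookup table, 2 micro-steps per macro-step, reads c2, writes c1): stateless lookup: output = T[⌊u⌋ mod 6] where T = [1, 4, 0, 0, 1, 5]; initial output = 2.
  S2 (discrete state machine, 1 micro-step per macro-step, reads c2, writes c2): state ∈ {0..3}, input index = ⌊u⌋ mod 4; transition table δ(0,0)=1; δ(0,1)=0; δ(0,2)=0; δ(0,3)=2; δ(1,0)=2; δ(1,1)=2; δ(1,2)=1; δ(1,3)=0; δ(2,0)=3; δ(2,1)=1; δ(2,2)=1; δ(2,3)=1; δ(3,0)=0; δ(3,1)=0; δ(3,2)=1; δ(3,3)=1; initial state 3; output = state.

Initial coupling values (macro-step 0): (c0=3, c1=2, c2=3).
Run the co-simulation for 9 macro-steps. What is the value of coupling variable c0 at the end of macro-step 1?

c0 at macro-step 1 = -1

macro 1: S0 reads c2=3 → after 1×micro: -1; S1 reads c2=3 → after 2×micro: 0; S2 reads c2=3 → after 1×micro: 1 ⇒ (c0=-1, c1=0, c2=1)
macro 2: S0 reads c2=1 → after 1×micro: 4; S1 reads c2=1 → after 2×micro: 4; S2 reads c2=1 → after 1×micro: 2 ⇒ (c0=4, c1=4, c2=2)
macro 3: S0 reads c2=2 → after 1×micro: 2; S1 reads c2=2 → after 2×micro: 0; S2 reads c2=2 → after 1×micro: 1 ⇒ (c0=2, c1=0, c2=1)
macro 4: S0 reads c2=1 → after 1×micro: 4; S1 reads c2=1 → after 2×micro: 4; S2 reads c2=1 → after 1×micro: 2 ⇒ (c0=4, c1=4, c2=2)
macro 5: S0 reads c2=2 → after 1×micro: 2; S1 reads c2=2 → after 2×micro: 0; S2 reads c2=2 → after 1×micro: 1 ⇒ (c0=2, c1=0, c2=1)
macro 6: S0 reads c2=1 → after 1×micro: 4; S1 reads c2=1 → after 2×micro: 4; S2 reads c2=1 → after 1×micro: 2 ⇒ (c0=4, c1=4, c2=2)
macro 7: S0 reads c2=2 → after 1×micro: 2; S1 reads c2=2 → after 2×micro: 0; S2 reads c2=2 → after 1×micro: 1 ⇒ (c0=2, c1=0, c2=1)
macro 8: S0 reads c2=1 → after 1×micro: 4; S1 reads c2=1 → after 2×micro: 4; S2 reads c2=1 → after 1×micro: 2 ⇒ (c0=4, c1=4, c2=2)
macro 9: S0 reads c2=2 → after 1×micro: 2; S1 reads c2=2 → after 2×micro: 0; S2 reads c2=2 → after 1×micro: 1 ⇒ (c0=2, c1=0, c2=1)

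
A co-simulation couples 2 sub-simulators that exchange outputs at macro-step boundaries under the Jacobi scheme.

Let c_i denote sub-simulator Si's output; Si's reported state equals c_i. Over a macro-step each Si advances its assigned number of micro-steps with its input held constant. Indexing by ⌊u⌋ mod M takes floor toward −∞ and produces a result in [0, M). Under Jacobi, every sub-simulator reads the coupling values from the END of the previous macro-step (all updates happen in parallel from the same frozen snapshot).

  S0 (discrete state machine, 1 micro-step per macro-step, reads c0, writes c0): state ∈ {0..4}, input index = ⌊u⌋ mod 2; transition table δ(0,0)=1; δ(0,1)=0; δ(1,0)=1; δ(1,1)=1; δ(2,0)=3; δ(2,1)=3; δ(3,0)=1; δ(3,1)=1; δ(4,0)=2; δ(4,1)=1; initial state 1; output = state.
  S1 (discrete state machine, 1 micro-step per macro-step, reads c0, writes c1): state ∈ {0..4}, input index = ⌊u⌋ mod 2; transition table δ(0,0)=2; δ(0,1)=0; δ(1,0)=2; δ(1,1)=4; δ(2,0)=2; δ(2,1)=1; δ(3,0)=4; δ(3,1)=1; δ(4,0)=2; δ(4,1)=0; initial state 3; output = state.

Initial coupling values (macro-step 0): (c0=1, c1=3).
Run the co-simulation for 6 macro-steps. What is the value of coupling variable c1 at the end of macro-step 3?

macro 1: S0 reads c0=1 → after 1×micro: 1; S1 reads c0=1 → after 1×micro: 1 ⇒ (c0=1, c1=1)
macro 2: S0 reads c0=1 → after 1×micro: 1; S1 reads c0=1 → after 1×micro: 4 ⇒ (c0=1, c1=4)
macro 3: S0 reads c0=1 → after 1×micro: 1; S1 reads c0=1 → after 1×micro: 0 ⇒ (c0=1, c1=0)
macro 4: S0 reads c0=1 → after 1×micro: 1; S1 reads c0=1 → after 1×micro: 0 ⇒ (c0=1, c1=0)
macro 5: S0 reads c0=1 → after 1×micro: 1; S1 reads c0=1 → after 1×micro: 0 ⇒ (c0=1, c1=0)
macro 6: S0 reads c0=1 → after 1×micro: 1; S1 reads c0=1 → after 1×micro: 0 ⇒ (c0=1, c1=0)

c1 at macro-step 3 = 0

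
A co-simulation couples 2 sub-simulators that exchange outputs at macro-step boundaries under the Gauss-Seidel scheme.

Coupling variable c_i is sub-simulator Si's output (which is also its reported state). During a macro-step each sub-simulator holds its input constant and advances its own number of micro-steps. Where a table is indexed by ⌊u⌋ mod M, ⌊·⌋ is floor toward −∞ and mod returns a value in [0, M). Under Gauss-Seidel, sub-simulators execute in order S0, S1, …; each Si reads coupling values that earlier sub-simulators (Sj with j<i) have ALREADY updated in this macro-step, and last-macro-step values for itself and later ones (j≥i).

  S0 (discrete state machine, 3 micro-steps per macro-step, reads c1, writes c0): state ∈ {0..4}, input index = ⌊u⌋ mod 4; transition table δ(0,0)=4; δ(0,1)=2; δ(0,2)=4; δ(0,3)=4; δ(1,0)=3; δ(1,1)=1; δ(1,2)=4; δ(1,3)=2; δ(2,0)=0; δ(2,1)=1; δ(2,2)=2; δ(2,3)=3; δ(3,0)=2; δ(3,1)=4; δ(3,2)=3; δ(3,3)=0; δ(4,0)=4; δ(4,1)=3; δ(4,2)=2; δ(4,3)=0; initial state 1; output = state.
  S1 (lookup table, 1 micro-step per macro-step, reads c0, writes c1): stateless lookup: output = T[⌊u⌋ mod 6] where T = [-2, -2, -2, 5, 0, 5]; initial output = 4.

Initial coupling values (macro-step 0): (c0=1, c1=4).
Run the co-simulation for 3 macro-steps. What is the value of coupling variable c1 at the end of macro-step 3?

c1 at macro-step 3 = -2

macro 1: S0 reads c1=4 → after 3×micro: 0; S1 reads c0=0 → after 1×micro: -2 ⇒ (c0=0, c1=-2)
macro 2: S0 reads c1=-2 → after 3×micro: 2; S1 reads c0=2 → after 1×micro: -2 ⇒ (c0=2, c1=-2)
macro 3: S0 reads c1=-2 → after 3×micro: 2; S1 reads c0=2 → after 1×micro: -2 ⇒ (c0=2, c1=-2)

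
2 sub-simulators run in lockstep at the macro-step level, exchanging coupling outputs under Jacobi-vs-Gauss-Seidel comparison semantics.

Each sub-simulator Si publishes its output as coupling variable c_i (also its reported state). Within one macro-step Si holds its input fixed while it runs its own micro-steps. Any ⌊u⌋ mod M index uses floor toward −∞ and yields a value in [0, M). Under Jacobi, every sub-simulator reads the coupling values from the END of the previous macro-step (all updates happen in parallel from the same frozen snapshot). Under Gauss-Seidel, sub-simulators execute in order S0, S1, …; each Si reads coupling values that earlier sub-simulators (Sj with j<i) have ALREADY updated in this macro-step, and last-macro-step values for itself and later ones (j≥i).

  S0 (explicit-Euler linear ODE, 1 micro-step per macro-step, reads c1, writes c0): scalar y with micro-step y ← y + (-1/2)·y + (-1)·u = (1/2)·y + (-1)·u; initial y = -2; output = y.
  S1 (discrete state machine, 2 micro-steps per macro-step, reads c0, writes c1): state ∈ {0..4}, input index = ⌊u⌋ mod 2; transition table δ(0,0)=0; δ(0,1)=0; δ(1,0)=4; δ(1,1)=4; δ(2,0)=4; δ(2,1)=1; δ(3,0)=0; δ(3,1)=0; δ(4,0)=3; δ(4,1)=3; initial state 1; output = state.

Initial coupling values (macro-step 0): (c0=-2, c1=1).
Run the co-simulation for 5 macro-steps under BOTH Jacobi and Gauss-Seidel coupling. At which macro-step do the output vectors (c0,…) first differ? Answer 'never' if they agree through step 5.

[Jacobi] macro 1: S0 reads c1=1 → after 1×micro: -2; S1 reads c0=-2 → after 2×micro: 3 ⇒ (c0=-2, c1=3)
[Jacobi] macro 2: S0 reads c1=3 → after 1×micro: -4; S1 reads c0=-2 → after 2×micro: 0 ⇒ (c0=-4, c1=0)
[Jacobi] macro 3: S0 reads c1=0 → after 1×micro: -2; S1 reads c0=-4 → after 2×micro: 0 ⇒ (c0=-2, c1=0)
[Jacobi] macro 4: S0 reads c1=0 → after 1×micro: -1; S1 reads c0=-2 → after 2×micro: 0 ⇒ (c0=-1, c1=0)
[Jacobi] macro 5: S0 reads c1=0 → after 1×micro: -1/2; S1 reads c0=-1 → after 2×micro: 0 ⇒ (c0=-1/2, c1=0)
[Gauss-Seidel] macro 1: S0 reads c1=1 → after 1×micro: -2; S1 reads c0=-2 → after 2×micro: 3 ⇒ (c0=-2, c1=3)
[Gauss-Seidel] macro 2: S0 reads c1=3 → after 1×micro: -4; S1 reads c0=-4 → after 2×micro: 0 ⇒ (c0=-4, c1=0)
[Gauss-Seidel] macro 3: S0 reads c1=0 → after 1×micro: -2; S1 reads c0=-2 → after 2×micro: 0 ⇒ (c0=-2, c1=0)
[Gauss-Seidel] macro 4: S0 reads c1=0 → after 1×micro: -1; S1 reads c0=-1 → after 2×micro: 0 ⇒ (c0=-1, c1=0)
[Gauss-Seidel] macro 5: S0 reads c1=0 → after 1×micro: -1/2; S1 reads c0=-1/2 → after 2×micro: 0 ⇒ (c0=-1/2, c1=0)

first divergence at macro-step: never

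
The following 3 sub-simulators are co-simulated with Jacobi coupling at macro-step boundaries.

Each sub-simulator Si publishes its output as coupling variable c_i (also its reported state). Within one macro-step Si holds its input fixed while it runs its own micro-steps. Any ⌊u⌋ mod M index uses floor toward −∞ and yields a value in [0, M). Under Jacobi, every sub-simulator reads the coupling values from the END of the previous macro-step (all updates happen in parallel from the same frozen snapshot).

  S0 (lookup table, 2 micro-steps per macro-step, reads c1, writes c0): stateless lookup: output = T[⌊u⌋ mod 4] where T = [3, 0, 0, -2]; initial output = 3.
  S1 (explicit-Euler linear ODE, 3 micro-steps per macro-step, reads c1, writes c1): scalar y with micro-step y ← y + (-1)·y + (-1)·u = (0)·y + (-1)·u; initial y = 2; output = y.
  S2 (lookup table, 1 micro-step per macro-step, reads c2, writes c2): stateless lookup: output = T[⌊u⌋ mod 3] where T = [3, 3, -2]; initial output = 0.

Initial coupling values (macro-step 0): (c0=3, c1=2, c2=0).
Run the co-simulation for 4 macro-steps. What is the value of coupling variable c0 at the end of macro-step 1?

macro 1: S0 reads c1=2 → after 2×micro: 0; S1 reads c1=2 → after 3×micro: -2; S2 reads c2=0 → after 1×micro: 3 ⇒ (c0=0, c1=-2, c2=3)
macro 2: S0 reads c1=-2 → after 2×micro: 0; S1 reads c1=-2 → after 3×micro: 2; S2 reads c2=3 → after 1×micro: 3 ⇒ (c0=0, c1=2, c2=3)
macro 3: S0 reads c1=2 → after 2×micro: 0; S1 reads c1=2 → after 3×micro: -2; S2 reads c2=3 → after 1×micro: 3 ⇒ (c0=0, c1=-2, c2=3)
macro 4: S0 reads c1=-2 → after 2×micro: 0; S1 reads c1=-2 → after 3×micro: 2; S2 reads c2=3 → after 1×micro: 3 ⇒ (c0=0, c1=2, c2=3)

c0 at macro-step 1 = 0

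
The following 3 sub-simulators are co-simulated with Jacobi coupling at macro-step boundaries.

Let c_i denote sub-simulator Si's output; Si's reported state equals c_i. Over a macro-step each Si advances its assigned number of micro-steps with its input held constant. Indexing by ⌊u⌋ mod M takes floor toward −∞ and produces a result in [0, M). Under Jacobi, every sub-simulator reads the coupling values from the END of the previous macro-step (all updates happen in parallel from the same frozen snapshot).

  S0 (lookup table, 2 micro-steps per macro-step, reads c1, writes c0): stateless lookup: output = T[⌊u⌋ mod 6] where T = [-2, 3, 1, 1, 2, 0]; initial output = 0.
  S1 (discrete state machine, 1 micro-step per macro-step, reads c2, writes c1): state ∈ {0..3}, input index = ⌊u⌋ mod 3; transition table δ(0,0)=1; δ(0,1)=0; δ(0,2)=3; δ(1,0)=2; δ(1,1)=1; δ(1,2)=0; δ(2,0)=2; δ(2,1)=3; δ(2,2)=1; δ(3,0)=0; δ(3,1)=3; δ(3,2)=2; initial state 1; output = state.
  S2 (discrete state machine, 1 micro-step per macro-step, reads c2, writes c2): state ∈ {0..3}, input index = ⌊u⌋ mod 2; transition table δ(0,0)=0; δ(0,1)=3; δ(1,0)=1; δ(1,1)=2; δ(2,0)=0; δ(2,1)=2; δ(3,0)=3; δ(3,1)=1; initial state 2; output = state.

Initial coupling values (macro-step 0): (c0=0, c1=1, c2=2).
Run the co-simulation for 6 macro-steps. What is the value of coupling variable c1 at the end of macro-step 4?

macro 1: S0 reads c1=1 → after 2×micro: 3; S1 reads c2=2 → after 1×micro: 0; S2 reads c2=2 → after 1×micro: 0 ⇒ (c0=3, c1=0, c2=0)
macro 2: S0 reads c1=0 → after 2×micro: -2; S1 reads c2=0 → after 1×micro: 1; S2 reads c2=0 → after 1×micro: 0 ⇒ (c0=-2, c1=1, c2=0)
macro 3: S0 reads c1=1 → after 2×micro: 3; S1 reads c2=0 → after 1×micro: 2; S2 reads c2=0 → after 1×micro: 0 ⇒ (c0=3, c1=2, c2=0)
macro 4: S0 reads c1=2 → after 2×micro: 1; S1 reads c2=0 → after 1×micro: 2; S2 reads c2=0 → after 1×micro: 0 ⇒ (c0=1, c1=2, c2=0)
macro 5: S0 reads c1=2 → after 2×micro: 1; S1 reads c2=0 → after 1×micro: 2; S2 reads c2=0 → after 1×micro: 0 ⇒ (c0=1, c1=2, c2=0)
macro 6: S0 reads c1=2 → after 2×micro: 1; S1 reads c2=0 → after 1×micro: 2; S2 reads c2=0 → after 1×micro: 0 ⇒ (c0=1, c1=2, c2=0)

c1 at macro-step 4 = 2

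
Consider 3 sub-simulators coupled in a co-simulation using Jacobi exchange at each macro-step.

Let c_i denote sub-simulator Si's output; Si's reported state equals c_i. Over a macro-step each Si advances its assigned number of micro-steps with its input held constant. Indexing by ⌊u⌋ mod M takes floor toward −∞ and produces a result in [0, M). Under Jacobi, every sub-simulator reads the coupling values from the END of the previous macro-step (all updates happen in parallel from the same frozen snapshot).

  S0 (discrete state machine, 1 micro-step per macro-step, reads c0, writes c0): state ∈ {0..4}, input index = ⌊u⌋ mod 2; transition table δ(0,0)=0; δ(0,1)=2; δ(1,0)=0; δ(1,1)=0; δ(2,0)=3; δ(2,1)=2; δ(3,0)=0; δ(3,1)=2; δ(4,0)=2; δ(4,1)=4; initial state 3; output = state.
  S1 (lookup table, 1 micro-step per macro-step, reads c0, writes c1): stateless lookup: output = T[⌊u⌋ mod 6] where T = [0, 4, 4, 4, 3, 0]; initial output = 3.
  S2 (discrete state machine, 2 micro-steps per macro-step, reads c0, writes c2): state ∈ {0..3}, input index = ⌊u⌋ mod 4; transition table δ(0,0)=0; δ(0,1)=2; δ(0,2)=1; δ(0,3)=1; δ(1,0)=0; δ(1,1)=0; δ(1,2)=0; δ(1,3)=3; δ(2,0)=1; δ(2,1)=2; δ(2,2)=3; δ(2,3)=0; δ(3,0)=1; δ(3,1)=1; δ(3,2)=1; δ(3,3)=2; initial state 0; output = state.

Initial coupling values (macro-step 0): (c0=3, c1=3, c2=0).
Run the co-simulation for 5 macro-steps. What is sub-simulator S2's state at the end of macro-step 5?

S2 state at macro-step 5 = 3

macro 1: S0 reads c0=3 → after 1×micro: 2; S1 reads c0=3 → after 1×micro: 4; S2 reads c0=3 → after 2×micro: 3 ⇒ (c0=2, c1=4, c2=3)
macro 2: S0 reads c0=2 → after 1×micro: 3; S1 reads c0=2 → after 1×micro: 4; S2 reads c0=2 → after 2×micro: 0 ⇒ (c0=3, c1=4, c2=0)
macro 3: S0 reads c0=3 → after 1×micro: 2; S1 reads c0=3 → after 1×micro: 4; S2 reads c0=3 → after 2×micro: 3 ⇒ (c0=2, c1=4, c2=3)
macro 4: S0 reads c0=2 → after 1×micro: 3; S1 reads c0=2 → after 1×micro: 4; S2 reads c0=2 → after 2×micro: 0 ⇒ (c0=3, c1=4, c2=0)
macro 5: S0 reads c0=3 → after 1×micro: 2; S1 reads c0=3 → after 1×micro: 4; S2 reads c0=3 → after 2×micro: 3 ⇒ (c0=2, c1=4, c2=3)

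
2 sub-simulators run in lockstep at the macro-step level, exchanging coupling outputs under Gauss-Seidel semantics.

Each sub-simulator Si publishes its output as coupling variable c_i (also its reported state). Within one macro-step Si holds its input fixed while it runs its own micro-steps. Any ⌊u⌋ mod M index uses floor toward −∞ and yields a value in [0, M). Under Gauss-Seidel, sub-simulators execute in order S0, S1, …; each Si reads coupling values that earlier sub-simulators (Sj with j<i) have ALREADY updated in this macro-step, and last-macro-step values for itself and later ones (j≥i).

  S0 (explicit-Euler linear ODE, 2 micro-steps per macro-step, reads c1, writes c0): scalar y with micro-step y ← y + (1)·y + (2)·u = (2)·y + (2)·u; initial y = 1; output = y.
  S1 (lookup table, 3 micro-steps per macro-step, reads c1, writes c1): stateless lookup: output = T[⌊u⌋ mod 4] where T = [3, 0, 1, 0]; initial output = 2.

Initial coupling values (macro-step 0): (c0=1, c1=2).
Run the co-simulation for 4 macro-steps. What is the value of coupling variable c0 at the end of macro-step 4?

c0 at macro-step 4 = 1138

macro 1: S0 reads c1=2 → after 2×micro: 16; S1 reads c1=2 → after 3×micro: 1 ⇒ (c0=16, c1=1)
macro 2: S0 reads c1=1 → after 2×micro: 70; S1 reads c1=1 → after 3×micro: 0 ⇒ (c0=70, c1=0)
macro 3: S0 reads c1=0 → after 2×micro: 280; S1 reads c1=0 → after 3×micro: 3 ⇒ (c0=280, c1=3)
macro 4: S0 reads c1=3 → after 2×micro: 1138; S1 reads c1=3 → after 3×micro: 0 ⇒ (c0=1138, c1=0)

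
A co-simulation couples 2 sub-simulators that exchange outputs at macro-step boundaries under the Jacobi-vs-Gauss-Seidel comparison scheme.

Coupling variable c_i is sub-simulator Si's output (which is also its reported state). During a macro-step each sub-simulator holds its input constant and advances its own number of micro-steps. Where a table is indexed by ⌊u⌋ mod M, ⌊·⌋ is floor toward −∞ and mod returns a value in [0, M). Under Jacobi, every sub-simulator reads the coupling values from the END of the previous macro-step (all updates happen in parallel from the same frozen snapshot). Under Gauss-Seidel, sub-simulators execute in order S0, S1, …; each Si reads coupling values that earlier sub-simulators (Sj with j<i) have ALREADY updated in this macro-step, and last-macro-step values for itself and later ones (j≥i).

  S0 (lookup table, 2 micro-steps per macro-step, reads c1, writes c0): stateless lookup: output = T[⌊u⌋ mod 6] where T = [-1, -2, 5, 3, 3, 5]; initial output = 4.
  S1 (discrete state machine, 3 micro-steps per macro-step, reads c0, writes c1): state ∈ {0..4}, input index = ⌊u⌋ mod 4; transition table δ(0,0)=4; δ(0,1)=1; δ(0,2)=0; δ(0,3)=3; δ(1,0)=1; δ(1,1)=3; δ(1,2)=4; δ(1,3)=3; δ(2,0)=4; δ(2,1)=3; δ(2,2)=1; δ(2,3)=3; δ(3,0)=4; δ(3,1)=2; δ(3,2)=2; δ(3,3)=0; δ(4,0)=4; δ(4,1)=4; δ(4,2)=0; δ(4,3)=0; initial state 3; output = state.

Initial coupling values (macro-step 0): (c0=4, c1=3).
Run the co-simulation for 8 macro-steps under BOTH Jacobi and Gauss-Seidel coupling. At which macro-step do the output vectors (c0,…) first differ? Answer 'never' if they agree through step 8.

first divergence at macro-step: 1

[Jacobi] macro 1: S0 reads c1=3 → after 2×micro: 3; S1 reads c0=4 → after 3×micro: 4 ⇒ (c0=3, c1=4)
[Jacobi] macro 2: S0 reads c1=4 → after 2×micro: 3; S1 reads c0=3 → after 3×micro: 0 ⇒ (c0=3, c1=0)
[Jacobi] macro 3: S0 reads c1=0 → after 2×micro: -1; S1 reads c0=3 → after 3×micro: 3 ⇒ (c0=-1, c1=3)
[Jacobi] macro 4: S0 reads c1=3 → after 2×micro: 3; S1 reads c0=-1 → after 3×micro: 0 ⇒ (c0=3, c1=0)
[Jacobi] macro 5: S0 reads c1=0 → after 2×micro: -1; S1 reads c0=3 → after 3×micro: 3 ⇒ (c0=-1, c1=3)
[Jacobi] macro 6: S0 reads c1=3 → after 2×micro: 3; S1 reads c0=-1 → after 3×micro: 0 ⇒ (c0=3, c1=0)
[Jacobi] macro 7: S0 reads c1=0 → after 2×micro: -1; S1 reads c0=3 → after 3×micro: 3 ⇒ (c0=-1, c1=3)
[Jacobi] macro 8: S0 reads c1=3 → after 2×micro: 3; S1 reads c0=-1 → after 3×micro: 0 ⇒ (c0=3, c1=0)
[Gauss-Seidel] macro 1: S0 reads c1=3 → after 2×micro: 3; S1 reads c0=3 → after 3×micro: 0 ⇒ (c0=3, c1=0)
[Gauss-Seidel] macro 2: S0 reads c1=0 → after 2×micro: -1; S1 reads c0=-1 → after 3×micro: 3 ⇒ (c0=-1, c1=3)
[Gauss-Seidel] macro 3: S0 reads c1=3 → after 2×micro: 3; S1 reads c0=3 → after 3×micro: 0 ⇒ (c0=3, c1=0)
[Gauss-Seidel] macro 4: S0 reads c1=0 → after 2×micro: -1; S1 reads c0=-1 → after 3×micro: 3 ⇒ (c0=-1, c1=3)
[Gauss-Seidel] macro 5: S0 reads c1=3 → after 2×micro: 3; S1 reads c0=3 → after 3×micro: 0 ⇒ (c0=3, c1=0)
[Gauss-Seidel] macro 6: S0 reads c1=0 → after 2×micro: -1; S1 reads c0=-1 → after 3×micro: 3 ⇒ (c0=-1, c1=3)
[Gauss-Seidel] macro 7: S0 reads c1=3 → after 2×micro: 3; S1 reads c0=3 → after 3×micro: 0 ⇒ (c0=3, c1=0)
[Gauss-Seidel] macro 8: S0 reads c1=0 → after 2×micro: -1; S1 reads c0=-1 → after 3×micro: 3 ⇒ (c0=-1, c1=3)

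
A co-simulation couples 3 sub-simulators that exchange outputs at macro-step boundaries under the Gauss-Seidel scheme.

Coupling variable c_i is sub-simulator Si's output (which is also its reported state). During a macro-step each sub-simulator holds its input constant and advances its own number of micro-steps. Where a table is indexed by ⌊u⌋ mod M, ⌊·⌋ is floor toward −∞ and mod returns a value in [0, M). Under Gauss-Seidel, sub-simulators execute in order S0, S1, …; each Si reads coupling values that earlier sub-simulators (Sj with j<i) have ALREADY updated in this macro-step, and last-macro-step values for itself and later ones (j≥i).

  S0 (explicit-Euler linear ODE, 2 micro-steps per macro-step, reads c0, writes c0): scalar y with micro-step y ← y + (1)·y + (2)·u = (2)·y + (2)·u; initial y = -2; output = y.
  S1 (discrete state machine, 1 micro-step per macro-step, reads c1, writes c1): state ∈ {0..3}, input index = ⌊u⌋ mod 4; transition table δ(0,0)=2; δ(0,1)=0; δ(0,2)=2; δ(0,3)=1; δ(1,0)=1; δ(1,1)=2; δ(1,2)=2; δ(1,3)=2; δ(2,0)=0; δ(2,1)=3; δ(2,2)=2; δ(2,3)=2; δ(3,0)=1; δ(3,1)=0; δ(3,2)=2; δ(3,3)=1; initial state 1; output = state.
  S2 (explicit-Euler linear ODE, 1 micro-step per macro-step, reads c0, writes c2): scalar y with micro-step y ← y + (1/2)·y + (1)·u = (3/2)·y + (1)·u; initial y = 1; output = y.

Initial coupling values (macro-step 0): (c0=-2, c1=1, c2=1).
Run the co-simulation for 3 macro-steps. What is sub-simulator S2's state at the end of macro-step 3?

macro 1: S0 reads c0=-2 → after 2×micro: -20; S1 reads c1=1 → after 1×micro: 2; S2 reads c0=-20 → after 1×micro: -37/2 ⇒ (c0=-20, c1=2, c2=-37/2)
macro 2: S0 reads c0=-20 → after 2×micro: -200; S1 reads c1=2 → after 1×micro: 2; S2 reads c0=-200 → after 1×micro: -911/4 ⇒ (c0=-200, c1=2, c2=-911/4)
macro 3: S0 reads c0=-200 → after 2×micro: -2000; S1 reads c1=2 → after 1×micro: 2; S2 reads c0=-2000 → after 1×micro: -18733/8 ⇒ (c0=-2000, c1=2, c2=-18733/8)

S2 state at macro-step 3 = -18733/8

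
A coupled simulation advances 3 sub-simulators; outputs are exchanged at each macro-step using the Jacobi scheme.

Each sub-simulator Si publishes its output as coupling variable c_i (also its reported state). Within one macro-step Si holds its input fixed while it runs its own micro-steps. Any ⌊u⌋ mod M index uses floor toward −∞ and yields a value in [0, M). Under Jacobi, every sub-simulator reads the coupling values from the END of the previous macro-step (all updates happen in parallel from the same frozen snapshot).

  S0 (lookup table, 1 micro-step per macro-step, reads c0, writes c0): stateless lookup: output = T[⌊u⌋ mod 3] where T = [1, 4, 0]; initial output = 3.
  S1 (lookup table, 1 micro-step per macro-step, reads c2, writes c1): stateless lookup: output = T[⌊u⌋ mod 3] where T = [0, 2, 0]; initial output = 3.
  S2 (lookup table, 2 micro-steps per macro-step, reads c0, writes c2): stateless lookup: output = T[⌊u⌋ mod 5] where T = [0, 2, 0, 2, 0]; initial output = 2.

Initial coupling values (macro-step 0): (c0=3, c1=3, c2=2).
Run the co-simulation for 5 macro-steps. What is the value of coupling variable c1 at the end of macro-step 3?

macro 1: S0 reads c0=3 → after 1×micro: 1; S1 reads c2=2 → after 1×micro: 0; S2 reads c0=3 → after 2×micro: 2 ⇒ (c0=1, c1=0, c2=2)
macro 2: S0 reads c0=1 → after 1×micro: 4; S1 reads c2=2 → after 1×micro: 0; S2 reads c0=1 → after 2×micro: 2 ⇒ (c0=4, c1=0, c2=2)
macro 3: S0 reads c0=4 → after 1×micro: 4; S1 reads c2=2 → after 1×micro: 0; S2 reads c0=4 → after 2×micro: 0 ⇒ (c0=4, c1=0, c2=0)
macro 4: S0 reads c0=4 → after 1×micro: 4; S1 reads c2=0 → after 1×micro: 0; S2 reads c0=4 → after 2×micro: 0 ⇒ (c0=4, c1=0, c2=0)
macro 5: S0 reads c0=4 → after 1×micro: 4; S1 reads c2=0 → after 1×micro: 0; S2 reads c0=4 → after 2×micro: 0 ⇒ (c0=4, c1=0, c2=0)

c1 at macro-step 3 = 0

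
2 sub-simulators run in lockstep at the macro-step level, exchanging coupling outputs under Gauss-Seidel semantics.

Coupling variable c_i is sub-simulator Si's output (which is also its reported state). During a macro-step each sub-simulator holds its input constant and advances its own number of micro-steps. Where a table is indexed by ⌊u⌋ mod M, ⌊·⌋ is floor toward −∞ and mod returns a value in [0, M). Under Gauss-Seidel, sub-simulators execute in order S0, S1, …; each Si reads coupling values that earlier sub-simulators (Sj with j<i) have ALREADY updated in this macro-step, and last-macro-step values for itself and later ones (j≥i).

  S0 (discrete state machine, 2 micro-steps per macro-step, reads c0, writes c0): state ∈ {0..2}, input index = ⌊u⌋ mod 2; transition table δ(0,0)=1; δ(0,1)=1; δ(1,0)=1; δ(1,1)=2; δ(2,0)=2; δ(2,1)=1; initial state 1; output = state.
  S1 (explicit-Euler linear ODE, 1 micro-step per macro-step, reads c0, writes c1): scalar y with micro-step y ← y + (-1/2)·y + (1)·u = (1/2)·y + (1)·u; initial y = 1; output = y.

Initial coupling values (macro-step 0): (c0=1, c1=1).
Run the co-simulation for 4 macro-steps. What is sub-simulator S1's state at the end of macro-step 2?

macro 1: S0 reads c0=1 → after 2×micro: 1; S1 reads c0=1 → after 1×micro: 3/2 ⇒ (c0=1, c1=3/2)
macro 2: S0 reads c0=1 → after 2×micro: 1; S1 reads c0=1 → after 1×micro: 7/4 ⇒ (c0=1, c1=7/4)
macro 3: S0 reads c0=1 → after 2×micro: 1; S1 reads c0=1 → after 1×micro: 15/8 ⇒ (c0=1, c1=15/8)
macro 4: S0 reads c0=1 → after 2×micro: 1; S1 reads c0=1 → after 1×micro: 31/16 ⇒ (c0=1, c1=31/16)

S1 state at macro-step 2 = 7/4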